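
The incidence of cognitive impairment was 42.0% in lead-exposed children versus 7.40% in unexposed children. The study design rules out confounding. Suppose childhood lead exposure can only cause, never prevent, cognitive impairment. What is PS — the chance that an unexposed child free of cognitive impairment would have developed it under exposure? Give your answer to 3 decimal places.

PS ≈ 0.374

p₁ = 0.42, p₀ = 0.074.
Under exogeneity and monotonicity, PS = (p₁ − p₀) / (1 − p₀).
PS = (0.42 − 0.074) / (1 − 0.074) = 0.346 / 0.926 ≈ 0.3737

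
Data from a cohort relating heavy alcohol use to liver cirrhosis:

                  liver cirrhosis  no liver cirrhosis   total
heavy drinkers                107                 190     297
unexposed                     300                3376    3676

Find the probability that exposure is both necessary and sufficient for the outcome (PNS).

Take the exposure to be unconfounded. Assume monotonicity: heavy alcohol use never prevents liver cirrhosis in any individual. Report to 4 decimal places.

PNS ≈ 0.2787

p₁ = P(outcome | exposed) = 107/297 = 0.36027
p₀ = P(outcome | unexposed) = 300/3676 = 0.08161
Under exogeneity and monotonicity, PNS = p₁ − p₀.
PNS = 0.36027 − 0.08161 = 0.27866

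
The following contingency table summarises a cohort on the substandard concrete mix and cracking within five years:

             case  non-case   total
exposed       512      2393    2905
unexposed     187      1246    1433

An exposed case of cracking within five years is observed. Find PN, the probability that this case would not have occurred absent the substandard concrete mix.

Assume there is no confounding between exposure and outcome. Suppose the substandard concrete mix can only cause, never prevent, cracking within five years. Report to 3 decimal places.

PN ≈ 0.260

p₁ = P(outcome | exposed) = 512/2905 = 0.17625
p₀ = P(outcome | unexposed) = 187/1433 = 0.1305
Under exogeneity and monotonicity, PN = (p₁ − p₀)/p₁.
PN = (0.17625 − 0.1305) / 0.17625 ≈ 0.2596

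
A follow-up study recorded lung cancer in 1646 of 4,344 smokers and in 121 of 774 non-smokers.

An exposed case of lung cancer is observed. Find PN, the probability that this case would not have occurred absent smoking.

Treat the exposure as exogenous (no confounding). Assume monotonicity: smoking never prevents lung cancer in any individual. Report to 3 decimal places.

p₁ = P(outcome | exposed) = 1646/4344 = 0.37891
p₀ = P(outcome | unexposed) = 121/774 = 0.15633
Under exogeneity and monotonicity, PN = (p₁ − p₀) / p₁.
PN = (0.37891 − 0.15633) / 0.37891 = 0.22258 / 0.37891 ≈ 0.5874

PN ≈ 0.587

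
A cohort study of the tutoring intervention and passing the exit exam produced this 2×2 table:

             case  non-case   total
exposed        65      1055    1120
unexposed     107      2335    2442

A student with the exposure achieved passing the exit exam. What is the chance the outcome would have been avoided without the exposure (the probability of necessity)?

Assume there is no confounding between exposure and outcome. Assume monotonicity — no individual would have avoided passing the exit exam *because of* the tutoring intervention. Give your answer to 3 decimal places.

PN ≈ 0.245

p₁ = P(outcome | exposed) = 65/1120 = 0.058036
p₀ = P(outcome | unexposed) = 107/2442 = 0.043817
Under exogeneity and monotonicity, PN = (p₁ − p₀)/p₁.
PN = (0.058036 − 0.043817) / 0.058036 ≈ 0.2450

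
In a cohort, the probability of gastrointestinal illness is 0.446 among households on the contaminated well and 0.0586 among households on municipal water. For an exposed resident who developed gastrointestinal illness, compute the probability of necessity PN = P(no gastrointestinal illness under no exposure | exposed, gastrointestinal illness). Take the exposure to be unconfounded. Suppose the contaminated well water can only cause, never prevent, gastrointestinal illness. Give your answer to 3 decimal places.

Let p₁ = 0.446, p₀ = 0.0586.
Under exogeneity and monotonicity, PN = (p₁ − p₀) / p₁.
PN = (0.446 − 0.0586) / 0.446 = 0.3874 / 0.446 ≈ 0.8686

PN ≈ 0.869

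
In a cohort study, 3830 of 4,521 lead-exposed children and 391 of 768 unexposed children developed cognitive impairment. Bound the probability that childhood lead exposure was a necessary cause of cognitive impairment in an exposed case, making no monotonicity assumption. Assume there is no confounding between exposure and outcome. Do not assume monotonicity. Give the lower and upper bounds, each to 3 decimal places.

p₁ = P(outcome | exposed) = 3830/4521 = 0.84716
p₀ = P(outcome | unexposed) = 391/768 = 0.50911
Under exogeneity alone the bounds on PN are max{0,(p₁−p₀)/p₁} ≤ PN ≤ min{1,(1−p₀)/p₁}.
  lower = (p₁ − p₀)/p₁ = 0.33804 / 0.84716 ≈ 0.3990
  upper = min{1, (1 − p₀)/p₁} = 0.49089 / 0.84716 ≈ 0.5794

0.399 ≤ PN ≤ 0.579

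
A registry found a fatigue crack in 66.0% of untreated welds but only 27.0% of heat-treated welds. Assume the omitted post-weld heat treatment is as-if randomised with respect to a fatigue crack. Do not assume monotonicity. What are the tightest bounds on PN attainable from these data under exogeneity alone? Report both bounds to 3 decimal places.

0.591 ≤ PN ≤ 1.000

p₁ = 0.66, p₀ = 0.27.
Under exogeneity alone the bounds on PN are max{0,(p₁−p₀)/p₁} ≤ PN ≤ min{1,(1−p₀)/p₁}.
  lower = (p₁ − p₀)/p₁ = 0.39 / 0.66 ≈ 0.5909
  upper = min{1, (1 − p₀)/p₁} = 0.73 / 0.66 ≈ 1.1061 → capped at 1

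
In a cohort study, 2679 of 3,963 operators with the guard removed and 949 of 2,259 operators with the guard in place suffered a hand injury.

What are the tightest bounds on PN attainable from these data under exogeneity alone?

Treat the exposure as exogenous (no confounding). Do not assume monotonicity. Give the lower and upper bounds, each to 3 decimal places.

p₁ = P(outcome | exposed) = 2679/3963 = 0.676
p₀ = P(outcome | unexposed) = 949/2259 = 0.4201
Under exogeneity alone the bounds on PN are max{0,(p₁−p₀)/p₁} ≤ PN ≤ min{1,(1−p₀)/p₁}.
  lower = (p₁ − p₀)/p₁ = 0.25591 / 0.676 ≈ 0.3786
  upper = min{1, (1 − p₀)/p₁} = 0.5799 / 0.676 ≈ 0.8578

0.379 ≤ PN ≤ 0.858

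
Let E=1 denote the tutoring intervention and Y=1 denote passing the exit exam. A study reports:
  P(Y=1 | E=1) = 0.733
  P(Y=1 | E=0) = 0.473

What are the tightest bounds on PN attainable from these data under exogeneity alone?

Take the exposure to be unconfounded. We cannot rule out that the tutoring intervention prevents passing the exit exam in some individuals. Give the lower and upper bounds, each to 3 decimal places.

0.355 ≤ PN ≤ 0.719

Let p₁ = 0.733, p₀ = 0.473.
Under exogeneity alone the bounds on PN are max{0,(p₁−p₀)/p₁} ≤ PN ≤ min{1,(1−p₀)/p₁}.
  lower = (p₁ − p₀)/p₁ = 0.26 / 0.733 ≈ 0.3547
  upper = min{1, (1 − p₀)/p₁} = 0.527 / 0.733 ≈ 0.7190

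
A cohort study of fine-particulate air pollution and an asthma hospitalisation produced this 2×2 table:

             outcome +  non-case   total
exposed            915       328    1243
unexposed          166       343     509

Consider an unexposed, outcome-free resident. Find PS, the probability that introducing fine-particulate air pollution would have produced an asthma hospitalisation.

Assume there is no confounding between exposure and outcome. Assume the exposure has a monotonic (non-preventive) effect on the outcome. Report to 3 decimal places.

PS ≈ 0.608

p₁ = P(outcome | exposed) = 915/1243 = 0.73612
p₀ = P(outcome | unexposed) = 166/509 = 0.32613
Under exogeneity and monotonicity, PS = (p₁ − p₀) / (1 − p₀).
PS = (0.73612 − 0.32613) / (1 − 0.32613) = 0.40999 / 0.67387 ≈ 0.6084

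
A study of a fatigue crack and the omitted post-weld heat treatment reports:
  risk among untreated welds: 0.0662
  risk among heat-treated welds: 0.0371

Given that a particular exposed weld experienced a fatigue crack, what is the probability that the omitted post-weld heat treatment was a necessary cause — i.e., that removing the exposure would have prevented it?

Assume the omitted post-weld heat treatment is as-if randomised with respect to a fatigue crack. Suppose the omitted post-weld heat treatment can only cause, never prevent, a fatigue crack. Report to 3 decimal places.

Let p₁ = 0.0662, p₀ = 0.0371.
Under exogeneity and monotonicity, PN = (p₁ − p₀) / p₁.
PN = (0.0662 − 0.0371) / 0.0662 = 0.0291 / 0.0662 ≈ 0.4396

PN ≈ 0.440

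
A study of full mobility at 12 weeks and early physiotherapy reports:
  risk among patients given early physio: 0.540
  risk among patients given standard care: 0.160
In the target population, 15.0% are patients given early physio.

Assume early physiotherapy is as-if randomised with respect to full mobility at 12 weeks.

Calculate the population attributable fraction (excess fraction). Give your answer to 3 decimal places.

Let p₁ = 0.54, p₀ = 0.16.
Overall risk P(Y=1) = π·p₁ + (1−π)·p₀ = 0.15×0.54 + 0.85×0.16 = 0.217.
Under exogeneity, PAF = [P(Y=1) − p₀] / P(Y=1).
PAF = (0.217 − 0.16) / 0.217 ≈ 0.2627

PAF ≈ 0.263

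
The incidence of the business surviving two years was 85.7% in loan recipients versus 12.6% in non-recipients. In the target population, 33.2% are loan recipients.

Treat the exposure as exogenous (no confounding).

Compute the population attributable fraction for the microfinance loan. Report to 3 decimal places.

PAF ≈ 0.658

p₁ = 0.857, p₀ = 0.126.
Overall risk P(Y=1) = π·p₁ + (1−π)·p₀ = 0.332×0.857 + 0.668×0.126 = 0.36869.
Under exogeneity, PAF = [P(Y=1) − p₀] / P(Y=1).
PAF = (0.36869 − 0.126) / 0.36869 ≈ 0.6583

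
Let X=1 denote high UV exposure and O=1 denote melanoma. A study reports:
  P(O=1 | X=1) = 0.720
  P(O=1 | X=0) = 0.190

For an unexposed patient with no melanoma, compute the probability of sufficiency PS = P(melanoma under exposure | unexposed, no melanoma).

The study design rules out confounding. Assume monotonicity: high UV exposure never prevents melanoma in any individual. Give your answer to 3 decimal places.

Let p₁ = 0.72, p₀ = 0.19.
Under exogeneity and monotonicity, PS = (p₁ − p₀) / (1 − p₀).
PS = (0.72 − 0.19) / (1 − 0.19) = 0.53 / 0.81 ≈ 0.6543

PS ≈ 0.654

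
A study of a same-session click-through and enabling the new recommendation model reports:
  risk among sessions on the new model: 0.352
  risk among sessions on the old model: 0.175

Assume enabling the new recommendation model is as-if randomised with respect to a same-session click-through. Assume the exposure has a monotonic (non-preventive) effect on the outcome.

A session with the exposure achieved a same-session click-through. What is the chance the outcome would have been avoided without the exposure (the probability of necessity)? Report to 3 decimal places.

PN ≈ 0.503

Let p₁ = 0.352, p₀ = 0.175.
Under exogeneity and monotonicity, PN = (p₁ − p₀) / p₁.
PN = (0.352 − 0.175) / 0.352 = 0.177 / 0.352 ≈ 0.5028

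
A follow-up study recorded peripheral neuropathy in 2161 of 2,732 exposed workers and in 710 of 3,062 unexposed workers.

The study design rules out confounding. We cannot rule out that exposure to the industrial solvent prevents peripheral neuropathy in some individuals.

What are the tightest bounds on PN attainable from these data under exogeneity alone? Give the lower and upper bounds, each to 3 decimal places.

p₁ = P(outcome | exposed) = 2161/2732 = 0.791
p₀ = P(outcome | unexposed) = 710/3062 = 0.23187
Under exogeneity alone the bounds on PN are max{0,(p₁−p₀)/p₁} ≤ PN ≤ min{1,(1−p₀)/p₁}.
  lower = (p₁ − p₀)/p₁ = 0.55912 / 0.791 ≈ 0.7069
  upper = min{1, (1 − p₀)/p₁} = 0.76813 / 0.791 ≈ 0.9711

0.707 ≤ PN ≤ 0.971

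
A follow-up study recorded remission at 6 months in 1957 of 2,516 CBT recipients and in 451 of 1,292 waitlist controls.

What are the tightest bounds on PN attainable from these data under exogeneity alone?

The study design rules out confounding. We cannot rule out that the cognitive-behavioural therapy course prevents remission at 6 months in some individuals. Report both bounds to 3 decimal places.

0.551 ≤ PN ≤ 0.837

p₁ = P(outcome | exposed) = 1957/2516 = 0.77782
p₀ = P(outcome | unexposed) = 451/1292 = 0.34907
Under exogeneity alone the bounds on PN are max{0,(p₁−p₀)/p₁} ≤ PN ≤ min{1,(1−p₀)/p₁}.
  lower = (p₁ − p₀)/p₁ = 0.42875 / 0.77782 ≈ 0.5512
  upper = min{1, (1 − p₀)/p₁} = 0.65093 / 0.77782 ≈ 0.8369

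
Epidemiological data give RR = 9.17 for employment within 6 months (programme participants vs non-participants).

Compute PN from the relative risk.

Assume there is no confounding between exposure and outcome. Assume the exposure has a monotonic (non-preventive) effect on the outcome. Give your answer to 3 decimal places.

PN ≈ 0.891

Under exogeneity and monotonicity, PN = (RR − 1) / RR = 1 − 1/RR.
PN = (9.17 − 1) / 9.17 = 8.17 / 9.17 ≈ 0.8909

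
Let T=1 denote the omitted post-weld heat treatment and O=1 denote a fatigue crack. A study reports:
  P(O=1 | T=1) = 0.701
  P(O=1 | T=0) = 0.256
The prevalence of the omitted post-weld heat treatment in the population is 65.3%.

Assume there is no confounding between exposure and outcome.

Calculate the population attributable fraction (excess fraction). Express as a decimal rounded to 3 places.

PAF ≈ 0.532

Let p₁ = 0.701, p₀ = 0.256.
Overall risk P(Y=1) = π·p₁ + (1−π)·p₀ = 0.653×0.701 + 0.347×0.256 = 0.54658.
Under exogeneity, PAF = [P(Y=1) − p₀] / P(Y=1).
PAF = (0.54658 − 0.256) / 0.54658 ≈ 0.5316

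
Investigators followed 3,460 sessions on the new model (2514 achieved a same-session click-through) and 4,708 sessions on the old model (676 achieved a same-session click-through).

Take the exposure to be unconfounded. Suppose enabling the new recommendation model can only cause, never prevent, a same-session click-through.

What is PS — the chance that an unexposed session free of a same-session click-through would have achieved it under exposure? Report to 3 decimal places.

p₁ = P(outcome | exposed) = 2514/3460 = 0.72659
p₀ = P(outcome | unexposed) = 676/4708 = 0.14359
Under exogeneity and monotonicity, PS = (p₁ − p₀) / (1 − p₀).
PS = (0.72659 − 0.14359) / (1 − 0.14359) = 0.583 / 0.85641 ≈ 0.6807

PS ≈ 0.681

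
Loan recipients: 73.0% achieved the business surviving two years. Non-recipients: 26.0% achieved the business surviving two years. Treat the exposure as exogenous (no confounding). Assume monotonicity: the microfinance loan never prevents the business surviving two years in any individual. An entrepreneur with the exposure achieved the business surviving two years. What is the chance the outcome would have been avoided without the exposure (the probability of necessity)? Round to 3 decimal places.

PN ≈ 0.644

p₁ = 0.73, p₀ = 0.26.
Under exogeneity and monotonicity, PN = (p₁ − p₀) / p₁.
PN = (0.73 − 0.26) / 0.73 = 0.47 / 0.73 ≈ 0.6438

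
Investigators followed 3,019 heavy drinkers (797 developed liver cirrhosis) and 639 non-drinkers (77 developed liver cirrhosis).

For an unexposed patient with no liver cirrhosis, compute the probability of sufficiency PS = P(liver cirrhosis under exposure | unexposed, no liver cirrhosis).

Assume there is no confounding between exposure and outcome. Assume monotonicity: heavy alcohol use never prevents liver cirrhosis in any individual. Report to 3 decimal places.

PS ≈ 0.163

p₁ = P(outcome | exposed) = 797/3019 = 0.26399
p₀ = P(outcome | unexposed) = 77/639 = 0.1205
Under exogeneity and monotonicity, PS = (p₁ − p₀) / (1 − p₀).
PS = (0.26399 − 0.1205) / (1 − 0.1205) = 0.14349 / 0.8795 ≈ 0.1632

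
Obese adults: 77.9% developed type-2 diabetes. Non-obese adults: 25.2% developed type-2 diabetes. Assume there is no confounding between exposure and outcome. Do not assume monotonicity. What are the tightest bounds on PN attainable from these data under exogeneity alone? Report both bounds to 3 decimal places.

p₁ = 0.779, p₀ = 0.252.
Under exogeneity alone the bounds on PN are max{0,(p₁−p₀)/p₁} ≤ PN ≤ min{1,(1−p₀)/p₁}.
  lower = (p₁ − p₀)/p₁ = 0.527 / 0.779 ≈ 0.6765
  upper = min{1, (1 − p₀)/p₁} = 0.748 / 0.779 ≈ 0.9602

0.677 ≤ PN ≤ 0.960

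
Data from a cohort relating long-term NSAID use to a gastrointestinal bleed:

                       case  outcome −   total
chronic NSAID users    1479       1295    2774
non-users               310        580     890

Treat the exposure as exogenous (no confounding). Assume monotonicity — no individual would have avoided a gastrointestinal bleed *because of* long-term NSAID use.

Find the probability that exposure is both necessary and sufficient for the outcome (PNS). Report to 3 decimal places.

PNS ≈ 0.185

p₁ = P(outcome | exposed) = 1479/2774 = 0.53317
p₀ = P(outcome | unexposed) = 310/890 = 0.34831
Under exogeneity and monotonicity, PNS = p₁ − p₀.
PNS = 0.53317 − 0.34831 = 0.18485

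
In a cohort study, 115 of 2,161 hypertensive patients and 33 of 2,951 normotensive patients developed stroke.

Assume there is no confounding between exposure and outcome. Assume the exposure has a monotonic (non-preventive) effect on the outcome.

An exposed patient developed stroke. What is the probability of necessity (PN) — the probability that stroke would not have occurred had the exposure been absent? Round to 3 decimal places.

p₁ = P(outcome | exposed) = 115/2161 = 0.053216
p₀ = P(outcome | unexposed) = 33/2951 = 0.011183
Under exogeneity and monotonicity, PN = (p₁ − p₀) / p₁.
PN = (0.053216 − 0.011183) / 0.053216 = 0.042033 / 0.053216 ≈ 0.7899

PN ≈ 0.790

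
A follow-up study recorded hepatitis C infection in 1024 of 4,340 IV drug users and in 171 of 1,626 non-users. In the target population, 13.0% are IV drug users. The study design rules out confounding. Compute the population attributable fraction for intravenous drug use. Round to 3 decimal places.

p₁ = P(outcome | exposed) = 1024/4340 = 0.23594
p₀ = P(outcome | unexposed) = 171/1626 = 0.10517
Overall risk P(Y=1) = π·p₁ + (1−π)·p₀ = 0.13×0.23594 + 0.87×0.10517 = 0.12217.
Under exogeneity, PAF = [P(Y=1) − p₀] / P(Y=1).
PAF = (0.12217 − 0.10517) / 0.12217 ≈ 0.1392

PAF ≈ 0.139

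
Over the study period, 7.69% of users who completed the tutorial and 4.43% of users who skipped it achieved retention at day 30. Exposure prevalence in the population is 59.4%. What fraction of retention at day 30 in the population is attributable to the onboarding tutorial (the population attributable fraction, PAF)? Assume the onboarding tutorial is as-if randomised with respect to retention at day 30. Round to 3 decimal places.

PAF ≈ 0.304

p₁ = 0.0769, p₀ = 0.0443.
Overall risk P(Y=1) = π·p₁ + (1−π)·p₀ = 0.594×0.0769 + 0.406×0.0443 = 0.063664.
Under exogeneity, PAF = [P(Y=1) − p₀] / P(Y=1).
PAF = (0.063664 − 0.0443) / 0.063664 ≈ 0.3042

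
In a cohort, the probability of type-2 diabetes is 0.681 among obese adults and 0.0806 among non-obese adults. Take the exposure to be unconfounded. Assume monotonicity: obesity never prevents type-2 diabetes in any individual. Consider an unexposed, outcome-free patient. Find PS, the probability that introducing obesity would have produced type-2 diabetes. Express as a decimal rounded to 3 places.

Let p₁ = 0.681, p₀ = 0.0806.
Under exogeneity and monotonicity, PS = (p₁ − p₀) / (1 − p₀).
PS = (0.681 − 0.0806) / (1 − 0.0806) = 0.6004 / 0.9194 ≈ 0.6530

PS ≈ 0.653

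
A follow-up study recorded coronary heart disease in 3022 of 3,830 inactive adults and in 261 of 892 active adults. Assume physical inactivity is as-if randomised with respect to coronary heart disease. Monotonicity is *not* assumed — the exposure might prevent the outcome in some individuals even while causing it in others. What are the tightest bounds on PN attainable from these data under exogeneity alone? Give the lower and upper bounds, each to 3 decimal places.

0.629 ≤ PN ≤ 0.897

p₁ = P(outcome | exposed) = 3022/3830 = 0.78903
p₀ = P(outcome | unexposed) = 261/892 = 0.2926
Under exogeneity alone the bounds on PN are max{0,(p₁−p₀)/p₁} ≤ PN ≤ min{1,(1−p₀)/p₁}.
  lower = (p₁ − p₀)/p₁ = 0.49643 / 0.78903 ≈ 0.6292
  upper = min{1, (1 − p₀)/p₁} = 0.7074 / 0.78903 ≈ 0.8965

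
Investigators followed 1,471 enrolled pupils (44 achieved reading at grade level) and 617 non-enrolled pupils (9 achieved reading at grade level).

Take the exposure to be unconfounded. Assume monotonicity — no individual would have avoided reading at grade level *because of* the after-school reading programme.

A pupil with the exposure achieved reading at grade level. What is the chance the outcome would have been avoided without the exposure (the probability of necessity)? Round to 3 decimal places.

PN ≈ 0.512

p₁ = P(outcome | exposed) = 44/1471 = 0.029912
p₀ = P(outcome | unexposed) = 9/617 = 0.014587
Under exogeneity and monotonicity, PN = (p₁ − p₀) / p₁.
PN = (0.029912 − 0.014587) / 0.029912 = 0.015325 / 0.029912 ≈ 0.5123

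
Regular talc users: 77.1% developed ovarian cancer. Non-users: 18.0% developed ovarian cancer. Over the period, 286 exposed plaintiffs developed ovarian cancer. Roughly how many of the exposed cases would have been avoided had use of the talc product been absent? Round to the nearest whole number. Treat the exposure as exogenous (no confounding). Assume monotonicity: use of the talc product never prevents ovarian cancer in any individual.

p₁ = 0.771, p₀ = 0.18.
PN = (p₁ − p₀)/p₁ = (0.771 − 0.18) / 0.771 ≈ 0.76654.
Attributable cases ≈ PN × (exposed cases) = 0.76654 × 286 ≈ 219.23.

about 219 cases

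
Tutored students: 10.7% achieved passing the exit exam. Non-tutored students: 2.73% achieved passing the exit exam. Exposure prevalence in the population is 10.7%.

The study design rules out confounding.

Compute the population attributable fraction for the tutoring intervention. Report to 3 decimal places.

PAF ≈ 0.238

p₁ = 0.107, p₀ = 0.0273.
Overall risk P(Y=1) = π·p₁ + (1−π)·p₀ = 0.107×0.107 + 0.893×0.0273 = 0.035828.
Under exogeneity, PAF = [P(Y=1) − p₀] / P(Y=1).
PAF = (0.035828 − 0.0273) / 0.035828 ≈ 0.2380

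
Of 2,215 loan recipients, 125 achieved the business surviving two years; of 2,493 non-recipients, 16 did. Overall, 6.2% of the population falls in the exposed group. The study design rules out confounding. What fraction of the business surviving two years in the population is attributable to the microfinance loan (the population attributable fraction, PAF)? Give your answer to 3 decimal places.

p₁ = P(outcome | exposed) = 125/2215 = 0.056433
p₀ = P(outcome | unexposed) = 16/2493 = 0.006418
Overall risk P(Y=1) = π·p₁ + (1−π)·p₀ = 0.062×0.056433 + 0.938×0.006418 = 0.0095189.
Under exogeneity, PAF = [P(Y=1) − p₀] / P(Y=1).
PAF = (0.0095189 − 0.006418) / 0.0095189 ≈ 0.3258

PAF ≈ 0.326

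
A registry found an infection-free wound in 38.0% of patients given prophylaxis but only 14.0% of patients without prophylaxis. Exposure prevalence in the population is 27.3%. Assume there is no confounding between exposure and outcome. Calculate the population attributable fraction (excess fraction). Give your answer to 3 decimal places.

PAF ≈ 0.319

p₁ = 0.38, p₀ = 0.14.
Overall risk P(Y=1) = π·p₁ + (1−π)·p₀ = 0.273×0.38 + 0.727×0.14 = 0.20552.
Under exogeneity, PAF = [P(Y=1) − p₀] / P(Y=1).
PAF = (0.20552 − 0.14) / 0.20552 ≈ 0.3188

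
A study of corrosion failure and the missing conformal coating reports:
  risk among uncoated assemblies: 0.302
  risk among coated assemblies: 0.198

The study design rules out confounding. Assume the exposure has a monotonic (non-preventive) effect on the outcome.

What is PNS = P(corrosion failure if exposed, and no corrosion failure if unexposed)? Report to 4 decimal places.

PNS ≈ 0.1040

Let p₁ = 0.302, p₀ = 0.198.
Under exogeneity and monotonicity, PNS = p₁ − p₀.
PNS = 0.302 − 0.198 = 0.104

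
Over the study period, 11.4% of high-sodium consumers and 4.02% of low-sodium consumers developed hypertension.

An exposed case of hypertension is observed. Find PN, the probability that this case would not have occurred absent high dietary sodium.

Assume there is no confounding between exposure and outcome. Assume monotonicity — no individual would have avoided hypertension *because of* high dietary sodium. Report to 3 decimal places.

PN ≈ 0.647

p₁ = 0.114, p₀ = 0.0402.
Under exogeneity and monotonicity, PN = (p₁ − p₀) / p₁.
PN = (0.114 − 0.0402) / 0.114 = 0.0738 / 0.114 ≈ 0.6474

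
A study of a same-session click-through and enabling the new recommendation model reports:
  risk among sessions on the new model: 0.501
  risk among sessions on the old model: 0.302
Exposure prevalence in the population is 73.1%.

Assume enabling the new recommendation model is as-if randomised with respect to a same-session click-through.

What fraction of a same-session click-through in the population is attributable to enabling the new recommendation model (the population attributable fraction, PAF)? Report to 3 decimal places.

PAF ≈ 0.325

Let p₁ = 0.501, p₀ = 0.302.
Overall risk P(Y=1) = π·p₁ + (1−π)·p₀ = 0.731×0.501 + 0.269×0.302 = 0.44747.
Under exogeneity, PAF = [P(Y=1) − p₀] / P(Y=1).
PAF = (0.44747 − 0.302) / 0.44747 ≈ 0.3251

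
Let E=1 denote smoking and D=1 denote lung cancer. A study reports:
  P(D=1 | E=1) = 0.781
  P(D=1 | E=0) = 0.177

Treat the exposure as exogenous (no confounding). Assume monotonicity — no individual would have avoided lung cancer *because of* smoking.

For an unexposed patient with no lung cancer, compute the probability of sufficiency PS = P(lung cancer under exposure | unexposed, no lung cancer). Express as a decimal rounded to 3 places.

Let p₁ = 0.781, p₀ = 0.177.
Under exogeneity and monotonicity, PS = (p₁ − p₀) / (1 − p₀).
PS = (0.781 − 0.177) / (1 − 0.177) = 0.604 / 0.823 ≈ 0.7339

PS ≈ 0.734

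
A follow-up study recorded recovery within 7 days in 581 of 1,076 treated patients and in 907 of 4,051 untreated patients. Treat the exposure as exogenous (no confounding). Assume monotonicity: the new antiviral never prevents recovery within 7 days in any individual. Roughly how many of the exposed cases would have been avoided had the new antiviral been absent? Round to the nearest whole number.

p₁ = P(outcome | exposed) = 581/1076 = 0.53996
p₀ = P(outcome | unexposed) = 907/4051 = 0.2239
PN = (p₁ − p₀)/p₁ = (0.53996 − 0.2239) / 0.53996 ≈ 0.58535.
Attributable cases ≈ PN × (exposed cases) = 0.58535 × 581 ≈ 340.09.

about 340 cases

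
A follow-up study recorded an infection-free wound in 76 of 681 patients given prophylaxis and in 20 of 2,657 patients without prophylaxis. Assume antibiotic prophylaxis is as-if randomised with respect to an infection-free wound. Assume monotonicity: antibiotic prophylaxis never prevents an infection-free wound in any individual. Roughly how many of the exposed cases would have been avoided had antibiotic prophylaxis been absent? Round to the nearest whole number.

about 71 cases

p₁ = P(outcome | exposed) = 76/681 = 0.1116
p₀ = P(outcome | unexposed) = 20/2657 = 0.0075273
PN = (p₁ − p₀)/p₁ = (0.1116 − 0.0075273) / 0.1116 ≈ 0.93255.
Attributable cases ≈ PN × (exposed cases) = 0.93255 × 76 ≈ 70.87.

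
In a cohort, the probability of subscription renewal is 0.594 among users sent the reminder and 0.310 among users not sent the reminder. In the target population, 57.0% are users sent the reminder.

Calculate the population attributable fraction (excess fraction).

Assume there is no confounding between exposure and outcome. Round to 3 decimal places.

Let p₁ = 0.594, p₀ = 0.31.
Overall risk P(Y=1) = π·p₁ + (1−π)·p₀ = 0.57×0.594 + 0.43×0.31 = 0.47188.
Under exogeneity, PAF = [P(Y=1) − p₀] / P(Y=1).
PAF = (0.47188 − 0.31) / 0.47188 ≈ 0.3431

PAF ≈ 0.343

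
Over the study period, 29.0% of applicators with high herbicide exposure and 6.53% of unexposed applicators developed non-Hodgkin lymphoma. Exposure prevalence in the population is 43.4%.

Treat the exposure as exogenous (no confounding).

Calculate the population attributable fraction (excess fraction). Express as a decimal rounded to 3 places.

PAF ≈ 0.599

p₁ = 0.29, p₀ = 0.0653.
Overall risk P(Y=1) = π·p₁ + (1−π)·p₀ = 0.434×0.29 + 0.566×0.0653 = 0.16282.
Under exogeneity, PAF = [P(Y=1) − p₀] / P(Y=1).
PAF = (0.16282 − 0.0653) / 0.16282 ≈ 0.5989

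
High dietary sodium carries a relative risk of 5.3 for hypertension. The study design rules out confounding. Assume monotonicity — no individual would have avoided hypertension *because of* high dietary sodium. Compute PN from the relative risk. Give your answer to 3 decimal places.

Under exogeneity and monotonicity, PN = (RR − 1) / RR = 1 − 1/RR.
PN = (5.3 − 1) / 5.3 = 4.3 / 5.3 ≈ 0.8113

PN ≈ 0.811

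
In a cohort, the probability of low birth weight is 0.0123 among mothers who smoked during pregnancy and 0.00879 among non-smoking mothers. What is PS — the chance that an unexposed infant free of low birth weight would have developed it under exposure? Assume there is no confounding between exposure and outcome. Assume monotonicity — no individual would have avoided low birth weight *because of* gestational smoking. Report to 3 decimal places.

PS ≈ 0.004

Let p₁ = 0.0123, p₀ = 0.00879.
Under exogeneity and monotonicity, PS = (p₁ − p₀) / (1 − p₀).
PS = (0.0123 − 0.00879) / (1 − 0.00879) = 0.00351 / 0.99121 ≈ 0.0035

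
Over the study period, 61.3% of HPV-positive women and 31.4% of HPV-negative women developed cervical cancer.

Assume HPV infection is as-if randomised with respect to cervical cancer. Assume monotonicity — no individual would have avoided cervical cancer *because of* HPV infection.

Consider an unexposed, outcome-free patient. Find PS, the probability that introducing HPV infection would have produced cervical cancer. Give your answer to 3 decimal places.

p₁ = 0.613, p₀ = 0.314.
Under exogeneity and monotonicity, PS = (p₁ − p₀) / (1 − p₀).
PS = (0.613 − 0.314) / (1 − 0.314) = 0.299 / 0.686 ≈ 0.4359

PS ≈ 0.436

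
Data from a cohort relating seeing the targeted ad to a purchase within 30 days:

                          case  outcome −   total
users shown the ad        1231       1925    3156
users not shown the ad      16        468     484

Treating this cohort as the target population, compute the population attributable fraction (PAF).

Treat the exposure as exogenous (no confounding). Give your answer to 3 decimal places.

p₁ = P(outcome | exposed) = 1231/3156 = 0.39005
p₀ = P(outcome | unexposed) = 16/484 = 0.033058
Exposure prevalence π = 3156/3640 = 0.86703; overall risk P(Y=1) = 0.34258.
Under exogeneity, PAF = [P(Y=1) − p₀]/P(Y=1).
PAF = (0.34258 − 0.033058) / 0.34258 ≈ 0.9035

PAF ≈ 0.904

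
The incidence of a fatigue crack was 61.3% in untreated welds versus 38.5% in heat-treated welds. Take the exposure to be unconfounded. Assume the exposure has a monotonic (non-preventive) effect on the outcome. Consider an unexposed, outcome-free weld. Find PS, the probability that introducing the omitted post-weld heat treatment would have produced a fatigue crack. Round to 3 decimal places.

PS ≈ 0.371

p₁ = 0.613, p₀ = 0.385.
Under exogeneity and monotonicity, PS = (p₁ − p₀) / (1 − p₀).
PS = (0.613 − 0.385) / (1 − 0.385) = 0.228 / 0.615 ≈ 0.3707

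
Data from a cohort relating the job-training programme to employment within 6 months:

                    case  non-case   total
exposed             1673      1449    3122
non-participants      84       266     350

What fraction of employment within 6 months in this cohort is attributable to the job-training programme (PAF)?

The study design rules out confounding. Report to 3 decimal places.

p₁ = P(outcome | exposed) = 1673/3122 = 0.53587
p₀ = P(outcome | unexposed) = 84/350 = 0.24
Exposure prevalence π = 3122/3472 = 0.89919; overall risk P(Y=1) = 0.50605.
Under exogeneity, PAF = [P(Y=1) − p₀]/P(Y=1).
PAF = (0.50605 − 0.24) / 0.50605 ≈ 0.5257

PAF ≈ 0.526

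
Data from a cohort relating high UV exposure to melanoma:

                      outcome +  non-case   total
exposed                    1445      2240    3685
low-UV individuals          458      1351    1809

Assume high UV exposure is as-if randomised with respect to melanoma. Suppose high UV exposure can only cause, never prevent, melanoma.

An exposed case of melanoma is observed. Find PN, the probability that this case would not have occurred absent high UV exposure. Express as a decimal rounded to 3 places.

p₁ = P(outcome | exposed) = 1445/3685 = 0.39213
p₀ = P(outcome | unexposed) = 458/1809 = 0.25318
Under exogeneity and monotonicity, PN = (p₁ − p₀)/p₁.
PN = (0.39213 − 0.25318) / 0.39213 ≈ 0.3544

PN ≈ 0.354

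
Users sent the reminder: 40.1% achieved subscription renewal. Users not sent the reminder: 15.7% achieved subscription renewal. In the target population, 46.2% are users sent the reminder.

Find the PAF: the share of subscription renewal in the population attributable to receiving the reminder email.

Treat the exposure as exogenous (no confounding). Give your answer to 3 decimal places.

p₁ = 0.401, p₀ = 0.157.
Overall risk P(Y=1) = π·p₁ + (1−π)·p₀ = 0.462×0.401 + 0.538×0.157 = 0.26973.
Under exogeneity, PAF = [P(Y=1) − p₀] / P(Y=1).
PAF = (0.26973 − 0.157) / 0.26973 ≈ 0.4179

PAF ≈ 0.418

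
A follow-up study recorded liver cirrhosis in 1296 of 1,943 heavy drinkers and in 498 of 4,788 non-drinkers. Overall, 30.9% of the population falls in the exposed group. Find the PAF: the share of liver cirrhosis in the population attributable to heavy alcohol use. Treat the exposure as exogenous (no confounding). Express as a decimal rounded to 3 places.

PAF ≈ 0.626

p₁ = P(outcome | exposed) = 1296/1943 = 0.66701
p₀ = P(outcome | unexposed) = 498/4788 = 0.10401
Overall risk P(Y=1) = π·p₁ + (1−π)·p₀ = 0.309×0.66701 + 0.691×0.10401 = 0.27798.
Under exogeneity, PAF = [P(Y=1) − p₀] / P(Y=1).
PAF = (0.27798 − 0.10401) / 0.27798 ≈ 0.6258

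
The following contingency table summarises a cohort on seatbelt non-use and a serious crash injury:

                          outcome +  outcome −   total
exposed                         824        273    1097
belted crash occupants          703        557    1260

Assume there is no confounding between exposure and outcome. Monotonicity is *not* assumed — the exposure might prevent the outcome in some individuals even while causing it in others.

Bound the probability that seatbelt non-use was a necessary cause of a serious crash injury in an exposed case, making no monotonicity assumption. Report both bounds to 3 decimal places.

0.257 ≤ PN ≤ 0.589

p₁ = P(outcome | exposed) = 824/1097 = 0.75114
p₀ = P(outcome | unexposed) = 703/1260 = 0.55794
Under exogeneity alone the bounds on PN are max{0,(p₁−p₀)/p₁} ≤ PN ≤ min{1,(1−p₀)/p₁}.
  lower = (p₁ − p₀)/p₁ = 0.1932 / 0.75114 ≈ 0.2572
  upper = min{1, (1 − p₀)/p₁} = 0.44206 / 0.75114 ≈ 0.5885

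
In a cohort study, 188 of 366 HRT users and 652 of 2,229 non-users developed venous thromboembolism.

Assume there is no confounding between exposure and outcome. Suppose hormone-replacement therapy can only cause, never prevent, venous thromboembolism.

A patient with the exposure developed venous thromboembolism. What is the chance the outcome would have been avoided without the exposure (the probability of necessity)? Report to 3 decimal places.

p₁ = P(outcome | exposed) = 188/366 = 0.51366
p₀ = P(outcome | unexposed) = 652/2229 = 0.29251
Under exogeneity and monotonicity, PN = (p₁ − p₀) / p₁.
PN = (0.51366 − 0.29251) / 0.51366 = 0.22115 / 0.51366 ≈ 0.4305

PN ≈ 0.431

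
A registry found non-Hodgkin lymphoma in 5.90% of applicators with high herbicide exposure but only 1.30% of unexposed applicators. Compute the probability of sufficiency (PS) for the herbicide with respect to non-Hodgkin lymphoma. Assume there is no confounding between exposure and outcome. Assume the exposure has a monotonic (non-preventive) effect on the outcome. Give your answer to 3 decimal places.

p₁ = 0.059, p₀ = 0.013.
Under exogeneity and monotonicity, PS = (p₁ − p₀) / (1 − p₀).
PS = (0.059 − 0.013) / (1 − 0.013) = 0.046 / 0.987 ≈ 0.0466

PS ≈ 0.047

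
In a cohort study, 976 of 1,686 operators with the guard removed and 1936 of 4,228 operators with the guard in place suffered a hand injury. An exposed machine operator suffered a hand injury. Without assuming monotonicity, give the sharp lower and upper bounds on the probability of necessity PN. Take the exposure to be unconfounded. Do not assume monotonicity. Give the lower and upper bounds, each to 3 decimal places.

p₁ = P(outcome | exposed) = 976/1686 = 0.57888
p₀ = P(outcome | unexposed) = 1936/4228 = 0.4579
Under exogeneity alone the bounds on PN are max{0,(p₁−p₀)/p₁} ≤ PN ≤ min{1,(1−p₀)/p₁}.
  lower = (p₁ − p₀)/p₁ = 0.12099 / 0.57888 ≈ 0.2090
  upper = min{1, (1 − p₀)/p₁} = 0.5421 / 0.57888 ≈ 0.9365

0.209 ≤ PN ≤ 0.936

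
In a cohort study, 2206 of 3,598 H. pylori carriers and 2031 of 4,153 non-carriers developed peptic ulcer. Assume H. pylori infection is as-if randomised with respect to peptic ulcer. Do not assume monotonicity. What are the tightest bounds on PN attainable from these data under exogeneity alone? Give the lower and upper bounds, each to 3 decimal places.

0.202 ≤ PN ≤ 0.833

p₁ = P(outcome | exposed) = 2206/3598 = 0.61312
p₀ = P(outcome | unexposed) = 2031/4153 = 0.48904
Under exogeneity alone the bounds on PN are max{0,(p₁−p₀)/p₁} ≤ PN ≤ min{1,(1−p₀)/p₁}.
  lower = (p₁ − p₀)/p₁ = 0.12407 / 0.61312 ≈ 0.2024
  upper = min{1, (1 − p₀)/p₁} = 0.51096 / 0.61312 ≈ 0.8334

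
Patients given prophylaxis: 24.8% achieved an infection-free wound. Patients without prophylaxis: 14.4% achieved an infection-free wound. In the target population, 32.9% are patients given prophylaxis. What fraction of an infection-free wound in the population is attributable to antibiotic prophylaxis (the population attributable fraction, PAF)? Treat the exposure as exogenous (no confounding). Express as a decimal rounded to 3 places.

p₁ = 0.248, p₀ = 0.144.
Overall risk P(Y=1) = π·p₁ + (1−π)·p₀ = 0.329×0.248 + 0.671×0.144 = 0.17822.
Under exogeneity, PAF = [P(Y=1) − p₀] / P(Y=1).
PAF = (0.17822 − 0.144) / 0.17822 ≈ 0.1920

PAF ≈ 0.192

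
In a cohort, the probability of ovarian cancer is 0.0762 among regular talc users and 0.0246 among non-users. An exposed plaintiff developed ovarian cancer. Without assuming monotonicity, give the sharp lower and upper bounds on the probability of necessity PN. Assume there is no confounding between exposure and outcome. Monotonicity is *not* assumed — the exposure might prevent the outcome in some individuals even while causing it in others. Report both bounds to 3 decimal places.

0.677 ≤ PN ≤ 1.000

Let p₁ = 0.0762, p₀ = 0.0246.
Under exogeneity alone the bounds on PN are max{0,(p₁−p₀)/p₁} ≤ PN ≤ min{1,(1−p₀)/p₁}.
  lower = (p₁ − p₀)/p₁ = 0.0516 / 0.0762 ≈ 0.6772
  upper = min{1, (1 − p₀)/p₁} = 0.9754 / 0.0762 ≈ 12.8005 → capped at 1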